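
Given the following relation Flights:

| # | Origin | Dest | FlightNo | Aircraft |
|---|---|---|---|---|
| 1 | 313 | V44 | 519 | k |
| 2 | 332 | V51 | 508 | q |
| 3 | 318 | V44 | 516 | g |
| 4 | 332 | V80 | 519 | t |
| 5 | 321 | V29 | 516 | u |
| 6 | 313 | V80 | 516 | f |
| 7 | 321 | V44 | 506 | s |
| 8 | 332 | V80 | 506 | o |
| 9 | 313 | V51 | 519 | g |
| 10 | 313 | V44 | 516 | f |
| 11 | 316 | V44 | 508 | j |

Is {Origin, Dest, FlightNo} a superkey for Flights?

All 11 rows have distinct {Origin, Dest, FlightNo} values, so {Origin, Dest, FlightNo} → (all attributes) holds and {Origin, Dest, FlightNo} is a superkey.

Yes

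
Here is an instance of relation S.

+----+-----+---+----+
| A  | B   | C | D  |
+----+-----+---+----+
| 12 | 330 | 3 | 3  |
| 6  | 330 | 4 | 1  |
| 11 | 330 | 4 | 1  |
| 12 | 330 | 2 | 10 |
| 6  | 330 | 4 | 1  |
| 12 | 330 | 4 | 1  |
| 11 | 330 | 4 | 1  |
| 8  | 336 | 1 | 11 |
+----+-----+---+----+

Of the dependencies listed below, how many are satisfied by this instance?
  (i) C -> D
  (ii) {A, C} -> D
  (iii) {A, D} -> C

(i) C -> D: every LHS value maps to a single RHS value — holds.
(ii) {A, C} -> D: every LHS value maps to a single RHS value — holds.
(iii) {A, D} -> C: every LHS value maps to a single RHS value — holds.
3 of the 3 dependencies hold.

3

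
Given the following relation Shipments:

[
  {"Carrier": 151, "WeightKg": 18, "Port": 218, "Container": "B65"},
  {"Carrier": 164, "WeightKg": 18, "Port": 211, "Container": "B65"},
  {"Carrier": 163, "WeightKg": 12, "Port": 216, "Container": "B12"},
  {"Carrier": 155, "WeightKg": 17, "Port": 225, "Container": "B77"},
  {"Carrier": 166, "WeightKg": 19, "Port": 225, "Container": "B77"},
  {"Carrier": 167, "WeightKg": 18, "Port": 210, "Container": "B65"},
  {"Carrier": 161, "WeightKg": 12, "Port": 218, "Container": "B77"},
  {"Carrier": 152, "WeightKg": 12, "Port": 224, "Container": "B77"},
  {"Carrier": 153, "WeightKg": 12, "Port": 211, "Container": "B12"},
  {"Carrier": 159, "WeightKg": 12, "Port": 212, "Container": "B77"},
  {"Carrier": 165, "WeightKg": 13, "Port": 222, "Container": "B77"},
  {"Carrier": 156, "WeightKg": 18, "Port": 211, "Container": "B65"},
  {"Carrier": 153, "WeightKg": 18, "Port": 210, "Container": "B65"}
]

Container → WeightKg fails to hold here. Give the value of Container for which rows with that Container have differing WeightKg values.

B77

Container=B65: 5 rows → WeightKg = 18, 18, 18, 18, 18 ✓
Container=B12: 2 rows → WeightKg = 12, 12 ✓
Container=B77: 6 rows → WeightKg takes values {17, 19, 12, 13} — violation
The only Container value with inconsistent WeightKg is Container=B77.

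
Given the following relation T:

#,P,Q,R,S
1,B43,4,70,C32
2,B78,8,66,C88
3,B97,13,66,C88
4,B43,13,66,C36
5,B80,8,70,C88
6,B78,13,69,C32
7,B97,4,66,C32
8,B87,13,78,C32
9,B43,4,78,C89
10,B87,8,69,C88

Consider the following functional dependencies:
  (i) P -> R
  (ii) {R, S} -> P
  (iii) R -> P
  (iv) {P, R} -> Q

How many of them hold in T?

0

(i) P -> R: P=B43: rows 1, 4, 9 → R takes values {70, 66, 78} — violation; P=B78: rows 2, 6 → R takes values {66, 69} — violation; P=B87: rows 8, 10 → R takes values {78, 69} — violation — fails.
(ii) {R, S} -> P: (R=66, S=C88): rows 2, 3 → P takes values {B78, B97} — violation — fails.
(iii) R -> P: R=70: rows 1, 5 → P takes values {B43, B80} — violation; R=66: rows 2, 3, 4, 7 → P takes values {B78, B97, B43} — violation; R=69: rows 6, 10 → P takes values {B78, B87} — violation; R=78: rows 8, 9 → P takes values {B87, B43} — violation — fails.
(iv) {P, R} -> Q: (P=B97, R=66): rows 3, 7 → Q takes values {13, 4} — violation — fails.
None of the 4 dependencies hold.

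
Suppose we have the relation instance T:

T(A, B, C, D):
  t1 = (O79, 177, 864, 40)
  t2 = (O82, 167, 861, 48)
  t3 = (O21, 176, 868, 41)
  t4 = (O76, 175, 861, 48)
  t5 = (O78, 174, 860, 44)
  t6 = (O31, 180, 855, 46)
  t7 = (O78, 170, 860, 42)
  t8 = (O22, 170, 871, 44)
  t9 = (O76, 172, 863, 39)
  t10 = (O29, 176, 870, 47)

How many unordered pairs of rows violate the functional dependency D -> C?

1

D=48: all 2 rows agree on C — 0 pairs.
D=44: violating pairs (5,8) — 1 pair.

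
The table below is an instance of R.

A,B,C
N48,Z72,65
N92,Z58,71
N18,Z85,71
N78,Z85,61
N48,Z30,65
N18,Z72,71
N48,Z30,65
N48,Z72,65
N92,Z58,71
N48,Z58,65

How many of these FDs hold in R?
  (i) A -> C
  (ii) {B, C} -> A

2

(i) A -> C: every LHS value maps to a single RHS value — holds.
(ii) {B, C} -> A: every LHS value maps to a single RHS value — holds.
2 of the 2 dependencies hold.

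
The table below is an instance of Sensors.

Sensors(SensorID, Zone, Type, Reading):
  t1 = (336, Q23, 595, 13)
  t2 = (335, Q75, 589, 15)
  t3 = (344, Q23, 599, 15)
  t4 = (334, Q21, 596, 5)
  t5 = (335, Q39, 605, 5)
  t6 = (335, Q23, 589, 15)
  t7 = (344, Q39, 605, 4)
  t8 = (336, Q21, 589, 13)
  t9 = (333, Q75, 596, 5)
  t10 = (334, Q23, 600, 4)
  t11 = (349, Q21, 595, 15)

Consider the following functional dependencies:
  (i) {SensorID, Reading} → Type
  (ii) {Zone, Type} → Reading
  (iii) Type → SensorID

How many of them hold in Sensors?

(i) {SensorID, Reading} → Type: (SensorID=336, Reading=13): rows 1, 8 → Type takes values {595, 589} — violation — fails.
(ii) {Zone, Type} → Reading: (Zone=Q39, Type=605): rows 5, 7 → Reading takes values {5, 4} — violation — fails.
(iii) Type → SensorID: Type=595: rows 1, 11 → SensorID takes values {336, 349} — violation; Type=589: rows 2, 6, 8 → SensorID takes values {335, 336} — violation; Type=596: rows 4, 9 → SensorID takes values {334, 333} — violation; Type=605: rows 5, 7 → SensorID takes values {335, 344} — violation — fails.
None of the 3 dependencies hold.

0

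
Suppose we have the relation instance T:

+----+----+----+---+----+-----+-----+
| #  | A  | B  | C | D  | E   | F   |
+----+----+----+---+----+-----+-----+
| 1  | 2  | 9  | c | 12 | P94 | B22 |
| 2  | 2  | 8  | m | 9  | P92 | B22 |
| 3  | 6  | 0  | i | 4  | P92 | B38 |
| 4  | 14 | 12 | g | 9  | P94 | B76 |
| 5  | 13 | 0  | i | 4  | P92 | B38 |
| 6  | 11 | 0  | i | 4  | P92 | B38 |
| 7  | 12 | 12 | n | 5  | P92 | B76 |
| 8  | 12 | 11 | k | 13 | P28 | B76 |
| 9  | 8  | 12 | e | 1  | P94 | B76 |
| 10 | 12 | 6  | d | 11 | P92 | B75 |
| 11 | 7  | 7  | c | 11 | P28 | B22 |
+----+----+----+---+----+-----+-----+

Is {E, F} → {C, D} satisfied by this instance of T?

(E=P94, F=B22): row 1 → {C,D} = (c, 12) ✓
(E=P92, F=B22): row 2 → {C,D} = (m, 9) ✓
(E=P92, F=B38): rows 3, 5, 6 → {C,D} = (i, 4), (i, 4), (i, 4) ✓
(E=P94, F=B76): rows 4, 9 → {C,D} takes values {(g, 9), (e, 1)} — violation
(E=P92, F=B76): row 7 → {C,D} = (n, 5) ✓
(E=P28, F=B76): row 8 → {C,D} = (k, 13) ✓
(E=P92, F=B75): row 10 → {C,D} = (d, 11) ✓
(E=P28, F=B22): row 11 → {C,D} = (c, 11) ✓
Two rows agree on {E, F} but differ on {C, D}, so {E, F} → {C, D} does not hold.

No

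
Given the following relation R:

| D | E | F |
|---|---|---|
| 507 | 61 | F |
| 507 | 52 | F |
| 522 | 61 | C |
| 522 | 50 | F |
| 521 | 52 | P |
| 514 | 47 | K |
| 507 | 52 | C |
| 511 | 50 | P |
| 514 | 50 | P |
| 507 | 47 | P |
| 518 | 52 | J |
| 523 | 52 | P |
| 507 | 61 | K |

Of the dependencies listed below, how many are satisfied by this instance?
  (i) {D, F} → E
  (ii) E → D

(i) {D, F} → E: (D=507, F=F): 2 rows → E takes values {61, 52} — violation — fails.
(ii) E → D: E=61: 3 rows → D takes values {507, 522} — violation; E=52: 5 rows → D takes values {507, 521, 518, 523} — violation; E=50: 3 rows → D takes values {522, 511, 514} — violation; E=47: 2 rows → D takes values {514, 507} — violation — fails.
None of the 2 dependencies hold.

0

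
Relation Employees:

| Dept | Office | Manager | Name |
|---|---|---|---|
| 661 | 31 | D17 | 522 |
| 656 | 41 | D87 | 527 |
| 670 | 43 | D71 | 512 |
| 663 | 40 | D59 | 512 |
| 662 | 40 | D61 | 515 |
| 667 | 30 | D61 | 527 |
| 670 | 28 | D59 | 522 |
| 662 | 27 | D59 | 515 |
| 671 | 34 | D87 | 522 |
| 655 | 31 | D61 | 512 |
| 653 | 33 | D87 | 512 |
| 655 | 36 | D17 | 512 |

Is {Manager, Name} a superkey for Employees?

All 12 rows have distinct {Manager, Name} values, so {Manager, Name} → (all attributes) holds and {Manager, Name} is a superkey.

Yes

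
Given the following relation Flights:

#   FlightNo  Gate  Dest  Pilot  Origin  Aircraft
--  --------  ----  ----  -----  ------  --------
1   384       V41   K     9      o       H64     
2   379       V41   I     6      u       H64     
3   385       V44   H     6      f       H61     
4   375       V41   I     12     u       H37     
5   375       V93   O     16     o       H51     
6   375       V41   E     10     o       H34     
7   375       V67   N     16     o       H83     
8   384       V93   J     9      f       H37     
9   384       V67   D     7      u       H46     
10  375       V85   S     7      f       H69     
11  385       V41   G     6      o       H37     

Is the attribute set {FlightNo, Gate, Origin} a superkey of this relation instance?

Yes

All 11 rows have distinct {FlightNo, Gate, Origin} values, so {FlightNo, Gate, Origin} → (all attributes) holds and {FlightNo, Gate, Origin} is a superkey.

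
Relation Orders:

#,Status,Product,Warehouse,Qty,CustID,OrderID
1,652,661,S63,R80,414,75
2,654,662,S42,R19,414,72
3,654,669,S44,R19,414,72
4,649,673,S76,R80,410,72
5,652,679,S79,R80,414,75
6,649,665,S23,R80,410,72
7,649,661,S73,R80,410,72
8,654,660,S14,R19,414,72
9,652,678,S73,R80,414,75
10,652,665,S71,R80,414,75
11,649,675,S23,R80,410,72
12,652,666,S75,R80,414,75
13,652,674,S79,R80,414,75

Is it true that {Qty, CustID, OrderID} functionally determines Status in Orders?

(Qty=R80, CustID=414, OrderID=75): rows 1, 5, 9, 10, 12, 13 → Status = 652, 652, 652, 652, 652, 652 ✓
(Qty=R19, CustID=414, OrderID=72): rows 2, 3, 8 → Status = 654, 654, 654 ✓
(Qty=R80, CustID=410, OrderID=72): rows 4, 6, 7, 11 → Status = 649, 649, 649, 649 ✓
Every {Qty, CustID, OrderID} value is associated with a single Status value, so {Qty, CustID, OrderID} -> Status holds.

Yes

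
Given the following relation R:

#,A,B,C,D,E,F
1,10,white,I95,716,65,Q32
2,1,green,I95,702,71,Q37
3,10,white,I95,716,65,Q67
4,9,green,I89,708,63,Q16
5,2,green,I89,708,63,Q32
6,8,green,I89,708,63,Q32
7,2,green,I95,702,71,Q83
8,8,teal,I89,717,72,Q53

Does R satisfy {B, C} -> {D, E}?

(B=white, C=I95): rows 1, 3 → {D,E} = (716, 65), (716, 65) ✓
(B=green, C=I95): rows 2, 7 → {D,E} = (702, 71), (702, 71) ✓
(B=green, C=I89): rows 4, 5, 6 → {D,E} = (708, 63), (708, 63), (708, 63) ✓
(B=teal, C=I89): row 8 → {D,E} = (717, 72) ✓
Every {B, C} value is associated with a single {D, E} value, so {B, C} -> {D, E} holds.

Yes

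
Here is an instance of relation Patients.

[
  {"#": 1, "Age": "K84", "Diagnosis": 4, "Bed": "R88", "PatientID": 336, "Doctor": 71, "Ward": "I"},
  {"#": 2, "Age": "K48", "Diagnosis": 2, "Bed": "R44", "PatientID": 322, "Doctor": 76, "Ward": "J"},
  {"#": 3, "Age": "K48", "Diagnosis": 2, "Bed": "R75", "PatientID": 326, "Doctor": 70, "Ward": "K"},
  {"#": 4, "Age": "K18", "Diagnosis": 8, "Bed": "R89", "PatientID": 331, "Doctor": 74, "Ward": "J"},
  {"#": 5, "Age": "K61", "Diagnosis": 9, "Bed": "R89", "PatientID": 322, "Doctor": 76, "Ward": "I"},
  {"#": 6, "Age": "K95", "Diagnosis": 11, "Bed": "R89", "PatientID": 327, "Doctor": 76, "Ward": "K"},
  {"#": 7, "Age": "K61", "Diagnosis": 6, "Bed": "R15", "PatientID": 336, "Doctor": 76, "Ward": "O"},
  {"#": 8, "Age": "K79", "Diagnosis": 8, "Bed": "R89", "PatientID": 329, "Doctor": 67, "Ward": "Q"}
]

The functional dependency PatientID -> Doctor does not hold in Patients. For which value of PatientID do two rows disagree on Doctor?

PatientID=336: rows 1, 7 → Doctor takes values {71, 76} — violation
PatientID=322: rows 2, 5 → Doctor = 76, 76 ✓
PatientID=326: row 3 → Doctor = 70 ✓
PatientID=331: row 4 → Doctor = 74 ✓
PatientID=327: row 6 → Doctor = 76 ✓
PatientID=329: row 8 → Doctor = 67 ✓
The only PatientID value with inconsistent Doctor is PatientID=336.

336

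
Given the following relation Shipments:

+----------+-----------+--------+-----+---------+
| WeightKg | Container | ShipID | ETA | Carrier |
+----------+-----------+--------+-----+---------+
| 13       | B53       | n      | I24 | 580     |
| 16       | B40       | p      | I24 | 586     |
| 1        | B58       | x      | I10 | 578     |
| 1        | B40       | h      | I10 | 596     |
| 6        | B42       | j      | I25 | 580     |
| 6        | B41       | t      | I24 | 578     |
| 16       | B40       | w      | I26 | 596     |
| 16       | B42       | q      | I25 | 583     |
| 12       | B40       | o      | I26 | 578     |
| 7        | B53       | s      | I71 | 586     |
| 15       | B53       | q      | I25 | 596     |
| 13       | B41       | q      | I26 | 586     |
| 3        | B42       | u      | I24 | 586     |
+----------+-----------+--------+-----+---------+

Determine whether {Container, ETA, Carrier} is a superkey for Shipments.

All 13 rows have distinct {Container, ETA, Carrier} values, so {Container, ETA, Carrier} → (all attributes) holds and {Container, ETA, Carrier} is a superkey.

Yes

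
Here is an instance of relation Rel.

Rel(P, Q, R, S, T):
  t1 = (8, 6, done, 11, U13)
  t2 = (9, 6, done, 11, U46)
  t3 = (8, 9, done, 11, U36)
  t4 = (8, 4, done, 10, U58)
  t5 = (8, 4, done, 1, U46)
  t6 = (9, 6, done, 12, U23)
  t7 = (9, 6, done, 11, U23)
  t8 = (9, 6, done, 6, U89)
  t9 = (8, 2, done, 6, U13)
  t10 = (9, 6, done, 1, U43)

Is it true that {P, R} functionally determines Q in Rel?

(P=8, R=done): rows 1, 3, 4, 5, 9 → Q takes values {6, 9, 4, 2} — violation
(P=9, R=done): rows 2, 6, 7, 8, 10 → Q = 6, 6, 6, 6, 6 ✓
Two rows agree on {P, R} but differ on Q, so {P, R} → Q does not hold.

No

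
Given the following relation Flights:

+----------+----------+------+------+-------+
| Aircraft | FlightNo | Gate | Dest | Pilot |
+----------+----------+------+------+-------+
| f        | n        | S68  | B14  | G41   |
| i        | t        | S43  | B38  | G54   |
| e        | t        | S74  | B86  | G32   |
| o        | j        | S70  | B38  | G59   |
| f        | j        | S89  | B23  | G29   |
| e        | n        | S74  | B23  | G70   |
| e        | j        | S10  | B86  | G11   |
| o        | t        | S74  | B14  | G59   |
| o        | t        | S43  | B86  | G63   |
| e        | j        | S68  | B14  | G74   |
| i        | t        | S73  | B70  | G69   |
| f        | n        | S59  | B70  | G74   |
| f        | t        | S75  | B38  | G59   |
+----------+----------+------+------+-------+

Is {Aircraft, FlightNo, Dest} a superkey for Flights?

Yes

All 13 rows have distinct {Aircraft, FlightNo, Dest} values, so {Aircraft, FlightNo, Dest} → (all attributes) holds and {Aircraft, FlightNo, Dest} is a superkey.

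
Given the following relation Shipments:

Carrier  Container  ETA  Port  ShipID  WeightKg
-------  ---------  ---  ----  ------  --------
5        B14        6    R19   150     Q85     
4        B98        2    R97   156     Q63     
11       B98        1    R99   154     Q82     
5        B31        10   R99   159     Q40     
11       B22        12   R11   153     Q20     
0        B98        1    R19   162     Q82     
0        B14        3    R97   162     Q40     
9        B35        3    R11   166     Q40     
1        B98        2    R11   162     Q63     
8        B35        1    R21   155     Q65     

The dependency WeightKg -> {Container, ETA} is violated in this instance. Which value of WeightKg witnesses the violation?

WeightKg=Q85: 1 row → {Container,ETA} = (B14, 6) ✓
WeightKg=Q63: 2 rows → {Container,ETA} = (B98, 2), (B98, 2) ✓
WeightKg=Q82: 2 rows → {Container,ETA} = (B98, 1), (B98, 1) ✓
WeightKg=Q40: 3 rows → {Container,ETA} takes values {(B31, 10), (B14, 3), (B35, 3)} — violation
WeightKg=Q20: 1 row → {Container,ETA} = (B22, 12) ✓
WeightKg=Q65: 1 row → {Container,ETA} = (B35, 1) ✓
The only WeightKg value with inconsistent RHS is WeightKg=Q40.

Q40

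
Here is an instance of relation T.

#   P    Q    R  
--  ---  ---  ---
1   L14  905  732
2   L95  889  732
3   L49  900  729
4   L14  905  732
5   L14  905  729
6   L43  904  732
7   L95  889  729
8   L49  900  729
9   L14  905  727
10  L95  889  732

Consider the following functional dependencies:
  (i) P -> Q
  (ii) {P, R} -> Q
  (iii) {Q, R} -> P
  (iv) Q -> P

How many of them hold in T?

4

(i) P -> Q: every LHS value maps to a single RHS value — holds.
(ii) {P, R} -> Q: every LHS value maps to a single RHS value — holds.
(iii) {Q, R} -> P: every LHS value maps to a single RHS value — holds.
(iv) Q -> P: every LHS value maps to a single RHS value — holds.
4 of the 4 dependencies hold.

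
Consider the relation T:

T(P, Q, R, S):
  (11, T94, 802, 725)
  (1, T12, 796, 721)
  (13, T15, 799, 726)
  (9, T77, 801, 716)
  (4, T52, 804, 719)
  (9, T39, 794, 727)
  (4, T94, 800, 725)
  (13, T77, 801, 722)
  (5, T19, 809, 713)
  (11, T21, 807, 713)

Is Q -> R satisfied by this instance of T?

No

Q=T94: 2 rows → R takes values {802, 800} — violation
Q=T12: 1 row → R = 796 ✓
Q=T15: 1 row → R = 799 ✓
Q=T77: 2 rows → R = 801, 801 ✓
Q=T52: 1 row → R = 804 ✓
Q=T39: 1 row → R = 794 ✓
Q=T19: 1 row → R = 809 ✓
Q=T21: 1 row → R = 807 ✓
Two rows agree on Q but differ on R, so Q -> R does not hold.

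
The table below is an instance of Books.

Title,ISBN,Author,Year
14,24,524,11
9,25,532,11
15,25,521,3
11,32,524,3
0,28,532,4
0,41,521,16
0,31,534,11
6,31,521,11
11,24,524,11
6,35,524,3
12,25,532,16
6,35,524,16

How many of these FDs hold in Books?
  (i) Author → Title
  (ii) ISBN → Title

0

(i) Author → Title: Author=524: 5 rows → Title takes values {14, 11, 6} — violation; Author=532: 3 rows → Title takes values {9, 0, 12} — violation; Author=521: 3 rows → Title takes values {15, 0, 6} — violation — fails.
(ii) ISBN → Title: ISBN=24: 2 rows → Title takes values {14, 11} — violation; ISBN=25: 3 rows → Title takes values {9, 15, 12} — violation; ISBN=31: 2 rows → Title takes values {0, 6} — violation — fails.
None of the 2 dependencies hold.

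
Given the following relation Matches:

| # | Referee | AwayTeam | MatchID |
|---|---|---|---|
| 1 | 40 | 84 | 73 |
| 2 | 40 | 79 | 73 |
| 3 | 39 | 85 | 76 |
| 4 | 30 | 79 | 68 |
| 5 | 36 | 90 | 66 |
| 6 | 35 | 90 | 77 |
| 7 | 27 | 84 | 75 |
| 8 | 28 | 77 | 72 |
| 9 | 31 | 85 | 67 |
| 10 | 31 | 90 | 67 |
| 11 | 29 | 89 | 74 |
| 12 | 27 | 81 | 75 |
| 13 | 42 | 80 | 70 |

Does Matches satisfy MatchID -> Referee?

Yes

MatchID=73: rows 1, 2 → Referee = 40, 40 ✓
MatchID=76: row 3 → Referee = 39 ✓
MatchID=68: row 4 → Referee = 30 ✓
MatchID=66: row 5 → Referee = 36 ✓
MatchID=77: row 6 → Referee = 35 ✓
MatchID=75: rows 7, 12 → Referee = 27, 27 ✓
MatchID=72: row 8 → Referee = 28 ✓
MatchID=67: rows 9, 10 → Referee = 31, 31 ✓
MatchID=74: row 11 → Referee = 29 ✓
MatchID=70: row 13 → Referee = 42 ✓
Every MatchID value is associated with a single Referee value, so MatchID -> Referee holds.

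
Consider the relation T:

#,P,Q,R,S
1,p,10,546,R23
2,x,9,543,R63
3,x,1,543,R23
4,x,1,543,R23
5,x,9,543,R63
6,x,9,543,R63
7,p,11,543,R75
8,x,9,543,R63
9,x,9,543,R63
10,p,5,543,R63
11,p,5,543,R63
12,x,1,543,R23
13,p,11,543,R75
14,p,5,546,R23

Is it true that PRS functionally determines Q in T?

(P=p, R=546, S=R23): rows 1, 14 → Q takes values {10, 5} — violation
(P=x, R=543, S=R63): rows 2, 5, 6, 8, 9 → Q = 9, 9, 9, 9, 9 ✓
(P=x, R=543, S=R23): rows 3, 4, 12 → Q = 1, 1, 1 ✓
(P=p, R=543, S=R75): rows 7, 13 → Q = 11, 11 ✓
(P=p, R=543, S=R63): rows 10, 11 → Q = 5, 5 ✓
Two rows agree on PRS but differ on Q, so PRS -> Q does not hold.

No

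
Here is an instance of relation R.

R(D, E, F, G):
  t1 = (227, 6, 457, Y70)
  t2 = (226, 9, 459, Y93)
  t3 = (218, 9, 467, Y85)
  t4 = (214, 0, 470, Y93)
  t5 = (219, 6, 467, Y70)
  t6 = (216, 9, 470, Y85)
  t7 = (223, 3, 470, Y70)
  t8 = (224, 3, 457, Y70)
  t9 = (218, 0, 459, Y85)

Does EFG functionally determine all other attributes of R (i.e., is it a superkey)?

Yes

All 9 rows have distinct EFG values, so EFG → (all attributes) holds and EFG is a superkey.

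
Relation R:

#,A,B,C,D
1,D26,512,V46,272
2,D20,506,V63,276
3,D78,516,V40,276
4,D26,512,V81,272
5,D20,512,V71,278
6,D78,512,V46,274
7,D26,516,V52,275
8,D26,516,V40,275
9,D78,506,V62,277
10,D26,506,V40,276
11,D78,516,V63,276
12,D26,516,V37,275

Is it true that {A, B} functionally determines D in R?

(A=D26, B=512): rows 1, 4 → D = 272, 272 ✓
(A=D20, B=506): row 2 → D = 276 ✓
(A=D78, B=516): rows 3, 11 → D = 276, 276 ✓
(A=D20, B=512): row 5 → D = 278 ✓
(A=D78, B=512): row 6 → D = 274 ✓
(A=D26, B=516): rows 7, 8, 12 → D = 275, 275, 275 ✓
(A=D78, B=506): row 9 → D = 277 ✓
(A=D26, B=506): row 10 → D = 276 ✓
Every {A, B} value is associated with a single D value, so {A, B} → D holds.

Yes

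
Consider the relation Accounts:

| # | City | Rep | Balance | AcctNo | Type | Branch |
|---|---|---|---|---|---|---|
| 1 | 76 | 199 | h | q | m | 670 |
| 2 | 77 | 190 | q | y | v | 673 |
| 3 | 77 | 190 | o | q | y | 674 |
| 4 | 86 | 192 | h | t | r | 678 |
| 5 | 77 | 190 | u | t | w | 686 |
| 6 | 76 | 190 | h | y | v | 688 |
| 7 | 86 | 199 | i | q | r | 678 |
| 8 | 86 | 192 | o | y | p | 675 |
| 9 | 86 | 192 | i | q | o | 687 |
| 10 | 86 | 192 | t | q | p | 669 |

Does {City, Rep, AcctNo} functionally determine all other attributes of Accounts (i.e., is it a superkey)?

Rows 9 and 10 have the same {City, Rep, AcctNo} value (City=86, Rep=192, AcctNo=q) but are distinct tuples, so {City, Rep, AcctNo} does not determine every attribute — not a superkey.

No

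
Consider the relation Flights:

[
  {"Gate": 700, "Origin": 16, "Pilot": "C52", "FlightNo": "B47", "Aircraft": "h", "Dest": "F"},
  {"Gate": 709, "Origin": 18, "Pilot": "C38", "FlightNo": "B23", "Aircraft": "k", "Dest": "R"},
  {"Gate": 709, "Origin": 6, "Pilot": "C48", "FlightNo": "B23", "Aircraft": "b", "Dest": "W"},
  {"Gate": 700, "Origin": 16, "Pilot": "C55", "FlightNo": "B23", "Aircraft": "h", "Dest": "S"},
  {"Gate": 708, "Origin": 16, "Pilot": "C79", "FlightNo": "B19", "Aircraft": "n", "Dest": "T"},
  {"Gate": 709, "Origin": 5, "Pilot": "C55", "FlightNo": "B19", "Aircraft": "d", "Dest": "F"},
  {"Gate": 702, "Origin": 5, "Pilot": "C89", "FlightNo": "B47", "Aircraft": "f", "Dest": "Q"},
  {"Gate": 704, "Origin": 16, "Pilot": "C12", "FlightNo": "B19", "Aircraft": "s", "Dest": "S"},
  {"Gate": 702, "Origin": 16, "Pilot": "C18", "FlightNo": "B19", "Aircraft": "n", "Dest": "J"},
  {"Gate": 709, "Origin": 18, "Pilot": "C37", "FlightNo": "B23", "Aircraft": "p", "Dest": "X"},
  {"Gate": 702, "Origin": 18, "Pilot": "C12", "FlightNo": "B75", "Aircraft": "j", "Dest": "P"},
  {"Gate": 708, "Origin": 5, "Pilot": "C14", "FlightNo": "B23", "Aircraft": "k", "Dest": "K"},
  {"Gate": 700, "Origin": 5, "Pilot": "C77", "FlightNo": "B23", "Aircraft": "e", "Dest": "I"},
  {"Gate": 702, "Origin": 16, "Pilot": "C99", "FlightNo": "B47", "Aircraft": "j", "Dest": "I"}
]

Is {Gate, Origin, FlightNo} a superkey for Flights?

Two distinct rows share (Gate=709, Origin=18, FlightNo=B23), so {Gate, Origin, FlightNo} does not determine every attribute — not a superkey.

No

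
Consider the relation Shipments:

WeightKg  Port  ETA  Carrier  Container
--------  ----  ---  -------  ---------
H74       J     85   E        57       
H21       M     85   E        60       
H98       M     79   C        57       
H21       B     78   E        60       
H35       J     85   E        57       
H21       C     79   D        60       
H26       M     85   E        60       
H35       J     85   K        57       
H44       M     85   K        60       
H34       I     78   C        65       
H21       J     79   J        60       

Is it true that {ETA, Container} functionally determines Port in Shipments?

No

(ETA=85, Container=57): 3 rows → Port = J, J, J ✓
(ETA=85, Container=60): 3 rows → Port = M, M, M ✓
(ETA=79, Container=57): 1 row → Port = M ✓
(ETA=78, Container=60): 1 row → Port = B ✓
(ETA=79, Container=60): 2 rows → Port takes values {C, J} — violation
(ETA=78, Container=65): 1 row → Port = I ✓
Two rows agree on {ETA, Container} but differ on Port, so {ETA, Container} → Port does not hold.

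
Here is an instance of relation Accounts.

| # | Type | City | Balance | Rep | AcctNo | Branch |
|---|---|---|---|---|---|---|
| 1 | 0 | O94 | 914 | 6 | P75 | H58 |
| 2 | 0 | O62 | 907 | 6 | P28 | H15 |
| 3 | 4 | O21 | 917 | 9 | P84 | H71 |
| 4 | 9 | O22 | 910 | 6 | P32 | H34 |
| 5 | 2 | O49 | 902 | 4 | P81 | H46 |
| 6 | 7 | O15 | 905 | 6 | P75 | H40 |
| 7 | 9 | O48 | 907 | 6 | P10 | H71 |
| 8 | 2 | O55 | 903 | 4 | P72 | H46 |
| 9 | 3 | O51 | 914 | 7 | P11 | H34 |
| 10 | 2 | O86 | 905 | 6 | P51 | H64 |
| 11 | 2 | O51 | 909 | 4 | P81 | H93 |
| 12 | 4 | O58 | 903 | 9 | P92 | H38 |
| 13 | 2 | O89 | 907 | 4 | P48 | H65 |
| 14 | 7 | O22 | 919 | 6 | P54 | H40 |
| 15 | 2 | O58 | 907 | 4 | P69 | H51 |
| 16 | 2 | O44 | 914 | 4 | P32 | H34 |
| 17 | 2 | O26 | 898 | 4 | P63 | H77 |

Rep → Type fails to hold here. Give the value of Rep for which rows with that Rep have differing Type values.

6

Rep=6: rows 1, 2, 4, 6, 7, 10, 14 → Type takes values {0, 9, 7, 2} — violation
Rep=9: rows 3, 12 → Type = 4, 4 ✓
Rep=4: rows 5, 8, 11, 13, 15, 16, 17 → Type = 2, 2, 2, 2, 2, 2, 2 ✓
Rep=7: row 9 → Type = 3 ✓
The only Rep value with inconsistent Type is Rep=6.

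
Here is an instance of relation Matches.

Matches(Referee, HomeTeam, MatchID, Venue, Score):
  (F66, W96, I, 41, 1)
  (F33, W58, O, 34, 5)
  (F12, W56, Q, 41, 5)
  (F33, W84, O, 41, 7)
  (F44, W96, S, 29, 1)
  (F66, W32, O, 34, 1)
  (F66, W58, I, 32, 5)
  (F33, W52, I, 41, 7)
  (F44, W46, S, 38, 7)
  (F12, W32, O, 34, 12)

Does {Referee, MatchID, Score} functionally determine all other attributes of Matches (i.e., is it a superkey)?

Yes

All 10 rows have distinct {Referee, MatchID, Score} values, so {Referee, MatchID, Score} → (all attributes) holds and {Referee, MatchID, Score} is a superkey.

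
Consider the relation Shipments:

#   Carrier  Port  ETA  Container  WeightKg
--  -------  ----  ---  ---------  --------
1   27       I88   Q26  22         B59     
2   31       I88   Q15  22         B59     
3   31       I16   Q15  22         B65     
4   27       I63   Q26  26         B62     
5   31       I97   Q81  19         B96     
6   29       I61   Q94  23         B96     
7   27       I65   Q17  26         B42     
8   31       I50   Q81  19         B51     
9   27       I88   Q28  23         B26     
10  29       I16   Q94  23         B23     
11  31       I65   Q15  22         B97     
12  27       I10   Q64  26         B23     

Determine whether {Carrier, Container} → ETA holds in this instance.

No

(Carrier=27, Container=22): row 1 → ETA = Q26 ✓
(Carrier=31, Container=22): rows 2, 3, 11 → ETA = Q15, Q15, Q15 ✓
(Carrier=27, Container=26): rows 4, 7, 12 → ETA takes values {Q26, Q17, Q64} — violation
(Carrier=31, Container=19): rows 5, 8 → ETA = Q81, Q81 ✓
(Carrier=29, Container=23): rows 6, 10 → ETA = Q94, Q94 ✓
(Carrier=27, Container=23): row 9 → ETA = Q28 ✓
Two rows agree on {Carrier, Container} but differ on ETA, so {Carrier, Container} → ETA does not hold.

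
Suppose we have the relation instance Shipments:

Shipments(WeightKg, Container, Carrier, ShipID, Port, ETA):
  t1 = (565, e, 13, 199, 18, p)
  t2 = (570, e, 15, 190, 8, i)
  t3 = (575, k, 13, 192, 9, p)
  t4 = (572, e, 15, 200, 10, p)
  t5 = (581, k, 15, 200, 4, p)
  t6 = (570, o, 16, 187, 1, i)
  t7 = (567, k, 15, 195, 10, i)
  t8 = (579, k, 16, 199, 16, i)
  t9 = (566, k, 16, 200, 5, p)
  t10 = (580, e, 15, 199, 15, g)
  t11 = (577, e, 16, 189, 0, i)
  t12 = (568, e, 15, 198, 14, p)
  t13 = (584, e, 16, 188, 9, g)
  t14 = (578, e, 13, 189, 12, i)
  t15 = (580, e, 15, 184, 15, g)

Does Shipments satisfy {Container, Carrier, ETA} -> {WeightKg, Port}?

(Container=e, Carrier=13, ETA=p): row 1 → {WeightKg,Port} = (565, 18) ✓
(Container=e, Carrier=15, ETA=i): row 2 → {WeightKg,Port} = (570, 8) ✓
(Container=k, Carrier=13, ETA=p): row 3 → {WeightKg,Port} = (575, 9) ✓
(Container=e, Carrier=15, ETA=p): rows 4, 12 → {WeightKg,Port} takes values {(572, 10), (568, 14)} — violation
(Container=k, Carrier=15, ETA=p): row 5 → {WeightKg,Port} = (581, 4) ✓
(Container=o, Carrier=16, ETA=i): row 6 → {WeightKg,Port} = (570, 1) ✓
(Container=k, Carrier=15, ETA=i): row 7 → {WeightKg,Port} = (567, 10) ✓
(Container=k, Carrier=16, ETA=i): row 8 → {WeightKg,Port} = (579, 16) ✓
(Container=k, Carrier=16, ETA=p): row 9 → {WeightKg,Port} = (566, 5) ✓
(Container=e, Carrier=15, ETA=g): rows 10, 15 → {WeightKg,Port} = (580, 15), (580, 15) ✓
(Container=e, Carrier=16, ETA=i): row 11 → {WeightKg,Port} = (577, 0) ✓
(Container=e, Carrier=16, ETA=g): row 13 → {WeightKg,Port} = (584, 9) ✓
(Container=e, Carrier=13, ETA=i): row 14 → {WeightKg,Port} = (578, 12) ✓
Two rows agree on {Container, Carrier, ETA} but differ on {WeightKg, Port}, so {Container, Carrier, ETA} -> {WeightKg, Port} does not hold.

No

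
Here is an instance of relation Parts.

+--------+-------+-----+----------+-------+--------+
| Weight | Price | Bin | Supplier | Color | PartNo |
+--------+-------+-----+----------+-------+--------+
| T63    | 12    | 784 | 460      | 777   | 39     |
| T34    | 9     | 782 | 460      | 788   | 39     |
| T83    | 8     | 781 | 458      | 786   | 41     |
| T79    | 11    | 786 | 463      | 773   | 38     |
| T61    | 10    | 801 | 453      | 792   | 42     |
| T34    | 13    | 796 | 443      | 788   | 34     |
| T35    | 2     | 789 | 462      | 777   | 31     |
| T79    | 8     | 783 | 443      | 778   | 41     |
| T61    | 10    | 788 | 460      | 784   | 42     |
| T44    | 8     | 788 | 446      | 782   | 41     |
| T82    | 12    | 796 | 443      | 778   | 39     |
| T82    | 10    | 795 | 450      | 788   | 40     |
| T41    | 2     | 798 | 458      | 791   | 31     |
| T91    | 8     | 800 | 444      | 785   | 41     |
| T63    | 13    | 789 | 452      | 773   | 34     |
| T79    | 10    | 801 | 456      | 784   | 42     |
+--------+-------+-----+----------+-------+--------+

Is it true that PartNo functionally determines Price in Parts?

PartNo=39: 3 rows → Price takes values {12, 9} — violation
PartNo=41: 4 rows → Price = 8, 8, 8, 8 ✓
PartNo=38: 1 row → Price = 11 ✓
PartNo=42: 3 rows → Price = 10, 10, 10 ✓
PartNo=34: 2 rows → Price = 13, 13 ✓
PartNo=31: 2 rows → Price = 2, 2 ✓
PartNo=40: 1 row → Price = 10 ✓
Two rows agree on PartNo but differ on Price, so PartNo -> Price does not hold.

No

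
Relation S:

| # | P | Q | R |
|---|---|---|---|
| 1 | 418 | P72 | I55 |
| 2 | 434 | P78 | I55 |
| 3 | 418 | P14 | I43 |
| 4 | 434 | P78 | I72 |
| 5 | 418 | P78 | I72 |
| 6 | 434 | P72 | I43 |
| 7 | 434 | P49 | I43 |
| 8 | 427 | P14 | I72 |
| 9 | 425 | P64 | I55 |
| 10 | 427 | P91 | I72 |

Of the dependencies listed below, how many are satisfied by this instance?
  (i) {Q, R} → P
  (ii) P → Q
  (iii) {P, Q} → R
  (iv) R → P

0

(i) {Q, R} → P: (Q=P78, R=I72): rows 4, 5 → P takes values {434, 418} — violation — fails.
(ii) P → Q: P=418: rows 1, 3, 5 → Q takes values {P72, P14, P78} — violation; P=434: rows 2, 4, 6, 7 → Q takes values {P78, P72, P49} — violation; P=427: rows 8, 10 → Q takes values {P14, P91} — violation — fails.
(iii) {P, Q} → R: (P=434, Q=P78): rows 2, 4 → R takes values {I55, I72} — violation — fails.
(iv) R → P: R=I55: rows 1, 2, 9 → P takes values {418, 434, 425} — violation; R=I43: rows 3, 6, 7 → P takes values {418, 434} — violation; R=I72: rows 4, 5, 8, 10 → P takes values {434, 418, 427} — violation — fails.
None of the 4 dependencies hold.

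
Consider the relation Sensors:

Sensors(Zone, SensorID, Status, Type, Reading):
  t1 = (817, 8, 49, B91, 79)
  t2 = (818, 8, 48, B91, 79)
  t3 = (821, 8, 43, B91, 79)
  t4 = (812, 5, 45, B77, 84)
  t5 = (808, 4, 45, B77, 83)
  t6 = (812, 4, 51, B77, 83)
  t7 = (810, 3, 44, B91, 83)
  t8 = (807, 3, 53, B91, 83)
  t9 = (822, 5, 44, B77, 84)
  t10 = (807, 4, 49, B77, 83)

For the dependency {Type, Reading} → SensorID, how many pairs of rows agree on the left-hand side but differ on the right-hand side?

0

(Type=B91, Reading=79): all 3 rows agree on SensorID — 0 pairs.
(Type=B77, Reading=84): all 2 rows agree on SensorID — 0 pairs.
(Type=B77, Reading=83): all 3 rows agree on SensorID — 0 pairs.
(Type=B91, Reading=83): all 2 rows agree on SensorID — 0 pairs.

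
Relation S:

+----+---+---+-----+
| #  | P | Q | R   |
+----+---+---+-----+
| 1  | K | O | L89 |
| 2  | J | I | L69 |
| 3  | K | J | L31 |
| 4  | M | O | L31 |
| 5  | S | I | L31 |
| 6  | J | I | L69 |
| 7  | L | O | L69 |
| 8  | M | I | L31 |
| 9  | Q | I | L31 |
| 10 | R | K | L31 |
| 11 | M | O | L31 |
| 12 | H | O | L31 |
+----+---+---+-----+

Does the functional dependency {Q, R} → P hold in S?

No

(Q=O, R=L89): row 1 → P = K ✓
(Q=I, R=L69): rows 2, 6 → P = J, J ✓
(Q=J, R=L31): row 3 → P = K ✓
(Q=O, R=L31): rows 4, 11, 12 → P takes values {M, H} — violation
(Q=I, R=L31): rows 5, 8, 9 → P takes values {S, M, Q} — violation
(Q=O, R=L69): row 7 → P = L ✓
(Q=K, R=L31): row 10 → P = R ✓
Two rows agree on {Q, R} but differ on P, so {Q, R} → P does not hold.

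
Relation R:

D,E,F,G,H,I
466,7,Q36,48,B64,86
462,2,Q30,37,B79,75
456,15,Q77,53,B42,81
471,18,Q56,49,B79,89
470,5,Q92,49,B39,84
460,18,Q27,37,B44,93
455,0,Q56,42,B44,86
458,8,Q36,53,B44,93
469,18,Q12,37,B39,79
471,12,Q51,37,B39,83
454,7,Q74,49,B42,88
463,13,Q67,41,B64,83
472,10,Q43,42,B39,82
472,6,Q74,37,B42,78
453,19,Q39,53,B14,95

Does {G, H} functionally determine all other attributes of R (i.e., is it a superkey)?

Two distinct rows share (G=37, H=B39), so {G, H} does not determine every attribute — not a superkey.

No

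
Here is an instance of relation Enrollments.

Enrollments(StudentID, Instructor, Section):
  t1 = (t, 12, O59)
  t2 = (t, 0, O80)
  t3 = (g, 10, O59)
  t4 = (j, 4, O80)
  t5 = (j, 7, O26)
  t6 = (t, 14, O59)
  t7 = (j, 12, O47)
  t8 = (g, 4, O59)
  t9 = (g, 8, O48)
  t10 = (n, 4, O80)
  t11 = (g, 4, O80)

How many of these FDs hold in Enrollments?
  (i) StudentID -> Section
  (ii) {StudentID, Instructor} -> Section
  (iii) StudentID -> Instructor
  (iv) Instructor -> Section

0

(i) StudentID -> Section: StudentID=t: rows 1, 2, 6 → Section takes values {O59, O80} — violation; StudentID=g: rows 3, 8, 9, 11 → Section takes values {O59, O48, O80} — violation; StudentID=j: rows 4, 5, 7 → Section takes values {O80, O26, O47} — violation — fails.
(ii) {StudentID, Instructor} -> Section: (StudentID=g, Instructor=4): rows 8, 11 → Section takes values {O59, O80} — violation — fails.
(iii) StudentID -> Instructor: StudentID=t: rows 1, 2, 6 → Instructor takes values {12, 0, 14} — violation; StudentID=g: rows 3, 8, 9, 11 → Instructor takes values {10, 4, 8} — violation; StudentID=j: rows 4, 5, 7 → Instructor takes values {4, 7, 12} — violation — fails.
(iv) Instructor -> Section: Instructor=12: rows 1, 7 → Section takes values {O59, O47} — violation; Instructor=4: rows 4, 8, 10, 11 → Section takes values {O80, O59} — violation — fails.
None of the 4 dependencies hold.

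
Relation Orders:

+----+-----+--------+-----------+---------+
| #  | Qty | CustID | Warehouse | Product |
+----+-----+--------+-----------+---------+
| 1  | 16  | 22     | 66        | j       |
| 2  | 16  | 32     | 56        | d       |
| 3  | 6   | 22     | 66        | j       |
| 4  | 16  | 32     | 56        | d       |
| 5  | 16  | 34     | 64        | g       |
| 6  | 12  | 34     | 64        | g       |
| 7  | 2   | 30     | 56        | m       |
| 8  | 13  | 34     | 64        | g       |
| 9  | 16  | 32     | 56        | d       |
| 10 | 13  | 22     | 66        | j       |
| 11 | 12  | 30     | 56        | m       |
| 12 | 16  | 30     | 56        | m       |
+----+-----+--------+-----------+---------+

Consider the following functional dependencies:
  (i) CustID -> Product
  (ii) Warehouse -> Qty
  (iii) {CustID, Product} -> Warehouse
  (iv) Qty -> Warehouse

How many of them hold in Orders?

2

(i) CustID -> Product: every LHS value maps to a single RHS value — holds.
(ii) Warehouse -> Qty: Warehouse=66: rows 1, 3, 10 → Qty takes values {16, 6, 13} — violation; Warehouse=56: rows 2, 4, 7, 9, 11, 12 → Qty takes values {16, 2, 12} — violation; Warehouse=64: rows 5, 6, 8 → Qty takes values {16, 12, 13} — violation — fails.
(iii) {CustID, Product} -> Warehouse: every LHS value maps to a single RHS value — holds.
(iv) Qty -> Warehouse: Qty=16: rows 1, 2, 4, 5, 9, 12 → Warehouse takes values {66, 56, 64} — violation; Qty=12: rows 6, 11 → Warehouse takes values {64, 56} — violation; Qty=13: rows 8, 10 → Warehouse takes values {64, 66} — violation — fails.
2 of the 4 dependencies hold.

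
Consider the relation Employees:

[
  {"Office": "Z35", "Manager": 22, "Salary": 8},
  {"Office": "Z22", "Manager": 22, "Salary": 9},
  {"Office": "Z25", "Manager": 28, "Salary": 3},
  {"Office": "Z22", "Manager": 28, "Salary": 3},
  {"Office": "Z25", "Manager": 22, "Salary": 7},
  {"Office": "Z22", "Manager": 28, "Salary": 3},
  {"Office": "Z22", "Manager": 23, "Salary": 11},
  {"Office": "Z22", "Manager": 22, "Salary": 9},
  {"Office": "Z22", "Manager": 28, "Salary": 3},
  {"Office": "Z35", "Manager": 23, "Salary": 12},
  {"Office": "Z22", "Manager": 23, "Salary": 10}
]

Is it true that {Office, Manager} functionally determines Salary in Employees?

(Office=Z35, Manager=22): 1 row → Salary = 8 ✓
(Office=Z22, Manager=22): 2 rows → Salary = 9, 9 ✓
(Office=Z25, Manager=28): 1 row → Salary = 3 ✓
(Office=Z22, Manager=28): 3 rows → Salary = 3, 3, 3 ✓
(Office=Z25, Manager=22): 1 row → Salary = 7 ✓
(Office=Z22, Manager=23): 2 rows → Salary takes values {11, 10} — violation
(Office=Z35, Manager=23): 1 row → Salary = 12 ✓
Two rows agree on {Office, Manager} but differ on Salary, so {Office, Manager} → Salary does not hold.

No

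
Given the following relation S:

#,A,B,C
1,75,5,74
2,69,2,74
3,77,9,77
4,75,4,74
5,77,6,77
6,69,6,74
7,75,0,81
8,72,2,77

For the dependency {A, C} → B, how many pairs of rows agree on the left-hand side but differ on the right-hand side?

(A=75, C=74): violating pairs (1,4) — 1 pair.
(A=69, C=74): violating pairs (2,6) — 1 pair.
(A=77, C=77): violating pairs (3,5) — 1 pair.

3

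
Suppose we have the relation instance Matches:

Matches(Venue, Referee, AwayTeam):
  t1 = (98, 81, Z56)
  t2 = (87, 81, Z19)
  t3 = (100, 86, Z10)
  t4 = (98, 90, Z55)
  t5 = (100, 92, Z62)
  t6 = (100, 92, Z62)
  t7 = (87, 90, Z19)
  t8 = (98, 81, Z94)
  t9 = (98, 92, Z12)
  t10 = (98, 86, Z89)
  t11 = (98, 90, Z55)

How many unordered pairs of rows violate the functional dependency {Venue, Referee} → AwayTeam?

1

(Venue=98, Referee=81): violating pairs (1,8) — 1 pair.
(Venue=98, Referee=90): all 2 rows agree on AwayTeam — 0 pairs.
(Venue=100, Referee=92): all 2 rows agree on AwayTeam — 0 pairs.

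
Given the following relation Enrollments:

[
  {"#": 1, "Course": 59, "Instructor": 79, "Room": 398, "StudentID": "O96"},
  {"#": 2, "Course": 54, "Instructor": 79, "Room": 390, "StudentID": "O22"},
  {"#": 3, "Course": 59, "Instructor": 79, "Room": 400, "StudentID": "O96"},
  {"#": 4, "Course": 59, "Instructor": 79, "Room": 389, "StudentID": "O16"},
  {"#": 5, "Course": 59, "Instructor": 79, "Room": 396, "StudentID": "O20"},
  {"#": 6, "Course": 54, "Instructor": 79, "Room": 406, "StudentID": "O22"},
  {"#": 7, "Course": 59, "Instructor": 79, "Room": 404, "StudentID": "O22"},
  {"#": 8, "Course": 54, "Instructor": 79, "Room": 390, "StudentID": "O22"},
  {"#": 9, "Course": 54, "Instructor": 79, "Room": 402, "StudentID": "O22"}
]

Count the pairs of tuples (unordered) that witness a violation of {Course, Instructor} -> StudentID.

(Course=59, Instructor=79): violating pairs (1,4), (1,5), (1,7), (3,4), (3,5), (3,7), (4,5), (4,7), (5,7) — 9 pairs.
(Course=54, Instructor=79): all 4 rows agree on StudentID — 0 pairs.

9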